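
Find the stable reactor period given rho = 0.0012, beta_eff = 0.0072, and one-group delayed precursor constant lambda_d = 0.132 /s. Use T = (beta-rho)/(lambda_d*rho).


T = (beta - rho) / (lambda_d * rho)
T = (0.0072 - 0.0012) / (0.132 * 0.0012)
T = 37.879 s

37.879


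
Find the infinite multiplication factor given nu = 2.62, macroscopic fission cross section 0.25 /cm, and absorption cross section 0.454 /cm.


k_inf = nu * Sigma_f / Sigma_a
k_inf = 2.62 * 0.25 / 0.454
k_inf = 1.4427

1.4427


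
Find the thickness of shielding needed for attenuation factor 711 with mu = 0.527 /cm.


x = ln(factor) / mu
x = ln(711) / 0.527
x = 12.460 cm

12.460


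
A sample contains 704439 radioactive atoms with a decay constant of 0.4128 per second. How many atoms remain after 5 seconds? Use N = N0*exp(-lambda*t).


N = N0 * exp(-lambda * t)
N = 704439 * exp(-0.4128 * 5)
N = 89425

89425


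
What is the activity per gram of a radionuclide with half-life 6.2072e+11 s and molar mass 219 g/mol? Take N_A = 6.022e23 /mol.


lambda = ln(2) / t_half = ln(2) / 6.2072e+11 = 1.116683e-12 /s
SA = lambda * N_A / M
SA = 1.116683e-12 * 6.022e23 / 219
SA = 3.0706e+09 Bq/g

3.0706e+09


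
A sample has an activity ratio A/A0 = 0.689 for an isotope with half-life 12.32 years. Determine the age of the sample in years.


lambda = ln(2) / t_half = ln(2) / 12.32 = 0.05626195 /yr
t = -ln(A/A0) / lambda
t = -ln(0.689) / 0.05626195
t = 6.6211 yr

6.6211


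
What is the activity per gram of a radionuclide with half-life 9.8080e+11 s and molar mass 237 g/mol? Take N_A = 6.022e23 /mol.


lambda = ln(2) / t_half = ln(2) / 9.8080e+11 = 7.067161e-13 /s
SA = lambda * N_A / M
SA = 7.067161e-13 * 6.022e23 / 237
SA = 1.7957e+09 Bq/g

1.7957e+09


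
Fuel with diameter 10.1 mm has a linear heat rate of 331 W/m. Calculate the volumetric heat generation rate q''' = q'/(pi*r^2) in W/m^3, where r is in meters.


r = D / 2 / 1000 = 10.1 / 2 / 1000 = 0.00505 m
q''' = q' / (pi * r^2)
q''' = 331 / (pi * 0.00505^2)
q''' = 4.1314e+06 W/m^3

4.1314e+06


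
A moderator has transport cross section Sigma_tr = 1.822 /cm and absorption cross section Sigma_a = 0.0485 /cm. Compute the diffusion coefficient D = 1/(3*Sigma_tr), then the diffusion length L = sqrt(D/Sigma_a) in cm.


D = 1 / (3 * Sigma_tr) = 1 / (3 * 1.822) = 0.1829491 cm
L = sqrt(D / Sigma_a)
L = sqrt(0.1829491 / 0.0485)
L = 1.9422 cm

1.9422


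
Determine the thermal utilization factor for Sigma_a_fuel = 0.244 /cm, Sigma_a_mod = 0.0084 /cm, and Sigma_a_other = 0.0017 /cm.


f = Sigma_a_fuel / (Sigma_a_fuel + Sigma_a_mod + Sigma_a_other)
f = 0.244 / (0.244 + 0.0084 + 0.0017)
f = 0.96025

0.96025


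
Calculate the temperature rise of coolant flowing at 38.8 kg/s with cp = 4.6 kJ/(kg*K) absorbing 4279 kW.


dT = Q / (m_dot * cp)
dT = 4279 / (38.8 * 4.6)
dT = 23.975 C

23.975


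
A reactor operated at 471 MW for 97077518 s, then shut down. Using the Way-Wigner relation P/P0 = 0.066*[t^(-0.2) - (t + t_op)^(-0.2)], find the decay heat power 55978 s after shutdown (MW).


P/P0 = 0.066 * [t^(-0.2) - (t + t_op)^(-0.2)]
P/P0 = 0.066 * [55978^(-0.2) - (55978 + 97077518)^(-0.2)]
P/P0 = 0.066 * [0.1123043 - 0.02526540] = 0.005744567
P = 471 * 0.005744567 = 2.7057 MW

2.7057


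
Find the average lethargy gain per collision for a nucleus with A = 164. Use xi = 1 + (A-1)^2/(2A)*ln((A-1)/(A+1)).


xi = 1 + (A-1)^2/(2A) * ln((A-1)/(A+1))
xi = 1 + (164-1)^2/(2*164) * ln((164-1)/(164 +1))
xi = 0.012146

0.012146


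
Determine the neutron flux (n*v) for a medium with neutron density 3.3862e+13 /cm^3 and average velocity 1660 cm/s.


phi = n * v
phi = 3.3862e+13 * 1660
phi = 5.6211e+16 /cm^2/s

5.6211e+16


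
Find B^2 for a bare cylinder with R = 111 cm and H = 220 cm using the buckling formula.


B^2 = (2.405/R)^2 + (pi/H)^2
B^2 = (2.405/111)^2 + (pi/220)^2
B^2 = 6.7336e-04 /cm^2

6.7336e-04


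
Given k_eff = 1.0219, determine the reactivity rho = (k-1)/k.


rho = (k_eff - 1) / k_eff
rho = (1.0219 - 1) / 1.0219
rho = 0.021431

0.021431


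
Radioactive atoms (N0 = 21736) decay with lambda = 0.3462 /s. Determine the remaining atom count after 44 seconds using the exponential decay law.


N = N0 * exp(-lambda * t)
N = 21736 * exp(-0.3462 * 44)
N = 0.0052682

0.0052682


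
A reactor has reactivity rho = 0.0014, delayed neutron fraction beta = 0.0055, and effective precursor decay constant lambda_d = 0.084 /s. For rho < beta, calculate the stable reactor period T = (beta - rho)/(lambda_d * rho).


T = (beta - rho) / (lambda_d * rho)
T = (0.0055 - 0.0014) / (0.084 * 0.0014)
T = 34.864 s

34.864


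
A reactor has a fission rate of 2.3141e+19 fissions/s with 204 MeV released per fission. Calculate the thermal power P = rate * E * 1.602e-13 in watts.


P = fission_rate * E_MeV * 1.602e-13
P = 2.3141e+19 * 204 * 1.602e-13
P = 7.5627e+08 W

7.5627e+08


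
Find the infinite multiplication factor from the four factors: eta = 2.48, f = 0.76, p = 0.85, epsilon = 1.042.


k_inf = eta * f * p * epsilon
k_inf = 2.48 * 0.76 * 0.85 * 1.042
k_inf = 1.6694

1.6694


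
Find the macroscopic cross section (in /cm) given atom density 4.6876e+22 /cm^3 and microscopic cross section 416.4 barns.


Sigma = N * sigma_barns * 1e-24
Sigma = 4.6876e+22 * 416.4 * 1e-24
Sigma = 19.519 /cm

19.519


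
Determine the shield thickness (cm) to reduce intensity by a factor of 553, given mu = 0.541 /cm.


x = ln(factor) / mu
x = ln(553) / 0.541
x = 11.673 cm

11.673


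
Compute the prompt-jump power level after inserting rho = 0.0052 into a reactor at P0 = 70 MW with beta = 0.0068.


P1/P0 = beta / (beta - rho)
P1/P0 = 0.0068 / (0.0068 - 0.0052) = 4.250000
P1 = 70 * 4.250000 = 297.50 MW

297.50


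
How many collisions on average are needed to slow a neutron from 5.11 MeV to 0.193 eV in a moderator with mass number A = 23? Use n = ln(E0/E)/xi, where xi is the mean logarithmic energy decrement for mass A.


xi = 1 + (A-1)^2/(2A)*ln((A-1)/(A+1)) = 0.08448899 (for A = 23)
n = ln(E0/E) / xi
n = ln(5.11e6 / 0.193) / 0.08448899
n = ln(2.647668e+07) / 0.08448899 = 202.30

202.30


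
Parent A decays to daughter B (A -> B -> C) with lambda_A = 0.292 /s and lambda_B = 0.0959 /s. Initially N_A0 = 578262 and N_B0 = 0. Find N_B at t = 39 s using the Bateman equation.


N_B(t) = lambda_A * N_A0 / (lambda_B - lambda_A) * [exp(-lambda_A*t) - exp(-lambda_B*t)]
exp(-0.292*39) = 1.133064e-05; exp(-0.0959*39) = 0.02375173
N_B = 0.292 * 578262 / (0.0959 - 0.292) * (1.133064e-05 - 0.02375173)
N_B = 20442

20442


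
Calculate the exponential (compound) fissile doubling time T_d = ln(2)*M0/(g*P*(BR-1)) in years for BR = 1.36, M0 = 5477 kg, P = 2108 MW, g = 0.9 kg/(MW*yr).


Breeding gain G = BR - 1 = 1.36 - 1 = 0.36
Fissile production rate = g * P * G = 0.9 * 2108 * 0.36 = 682.992 kg/yr
T_d = ln(2) * M0 / (g * P * G)
T_d = ln(2) * 5477 / 682.992 = 5.5584 yr

5.5584


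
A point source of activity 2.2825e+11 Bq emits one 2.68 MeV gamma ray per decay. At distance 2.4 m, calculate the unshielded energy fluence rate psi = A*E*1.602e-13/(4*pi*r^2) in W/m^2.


psi = A * E * 1.602e-13 / (4*pi*r^2)
psi = 2.2825e+11 * 2.68 * 1.602e-13 / (4*pi*2.4^2)
psi = 0.0013539 W/m^2

0.0013539


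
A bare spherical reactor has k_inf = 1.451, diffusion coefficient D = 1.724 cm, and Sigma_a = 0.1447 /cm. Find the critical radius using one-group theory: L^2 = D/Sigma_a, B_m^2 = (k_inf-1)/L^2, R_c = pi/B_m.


L^2 = D / Sigma_a = 1.724 / 0.1447 = 11.91431 cm^2
B_m^2 = (k_inf - 1) / L^2 = (1.451 - 1) / 11.91431 = 0.03785364 /cm^2
For a bare sphere: B_g = pi/R, so R_c = pi / sqrt(B_m^2)
R_c = pi / sqrt(0.03785364) = 16.147 cm

16.147


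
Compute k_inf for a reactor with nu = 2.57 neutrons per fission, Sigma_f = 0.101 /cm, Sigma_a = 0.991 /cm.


k_inf = nu * Sigma_f / Sigma_a
k_inf = 2.57 * 0.101 / 0.991
k_inf = 0.26193

0.26193


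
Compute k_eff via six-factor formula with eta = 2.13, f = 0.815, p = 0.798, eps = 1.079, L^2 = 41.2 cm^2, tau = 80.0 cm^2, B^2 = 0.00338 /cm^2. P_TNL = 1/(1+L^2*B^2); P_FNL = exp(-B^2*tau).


k_inf = eta*f*p*eps = 2.13*0.815*0.798*1.079 = 1.494726
P_TNL = 1/(1 + L^2*B^2) = 1/(1 + 41.2*0.00338) = 0.8777658
P_FNL = exp(-B^2*tau) = exp(-0.00338*80.0) = 0.7630742
k_eff = k_inf * P_TNL * P_FNL = 1.494726 * 0.8777658 * 0.7630742
k_eff = 1.0012

1.0012


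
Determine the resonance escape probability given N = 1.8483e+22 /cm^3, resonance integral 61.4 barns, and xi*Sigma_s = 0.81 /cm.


p = exp(-N * I * 1e-24 / (xi*Sigma_s))
p = exp(-1.8483e+22 * 61.4 * 1e-24 / 0.81)
p = 0.24634

0.24634


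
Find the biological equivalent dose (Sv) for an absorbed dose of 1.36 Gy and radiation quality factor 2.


H = D * Q
H = 1.36 * 2
H = 2.7200 Sv

2.7200


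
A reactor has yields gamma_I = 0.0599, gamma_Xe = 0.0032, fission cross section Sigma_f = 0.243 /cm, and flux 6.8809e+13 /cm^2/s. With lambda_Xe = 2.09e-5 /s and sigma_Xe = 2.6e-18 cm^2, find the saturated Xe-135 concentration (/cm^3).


Xe_eq = (gamma_I + gamma_Xe) * Sigma_f * phi / (lambda_Xe + sigma_Xe * phi)
Numerator = (0.0599 + 0.0032) * 0.243 * 6.8809e+13 = 1.055069e+12
Denominator = 2.09e-5 + 2.6e-18 * 6.8809e+13 = 1.998034e-04
Xe_eq = 1.055069e+12 / 1.998034e-04 = 5.2805e+15 /cm^3

5.2805e+15


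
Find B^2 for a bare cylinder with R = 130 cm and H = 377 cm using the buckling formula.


B^2 = (2.405/R)^2 + (pi/H)^2
B^2 = (2.405/130)^2 + (pi/377)^2
B^2 = 4.1169e-04 /cm^2

4.1169e-04


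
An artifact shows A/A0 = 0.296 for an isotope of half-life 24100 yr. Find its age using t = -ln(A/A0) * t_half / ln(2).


lambda = ln(2) / t_half = ln(2) / 24100 = 2.876129e-05 /yr
t = -ln(A/A0) / lambda
t = -ln(0.296) / 2.876129e-05
t = 42328 yr

42328


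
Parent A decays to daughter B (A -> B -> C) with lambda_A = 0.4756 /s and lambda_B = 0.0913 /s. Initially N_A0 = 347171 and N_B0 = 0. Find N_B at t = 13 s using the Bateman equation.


N_B(t) = lambda_A * N_A0 / (lambda_B - lambda_A) * [exp(-lambda_A*t) - exp(-lambda_B*t)]
exp(-0.4756*13) = 0.002064639; exp(-0.0913*13) = 0.3051658
N_B = 0.4756 * 347171 / (0.0913 - 0.4756) * (0.002064639 - 0.3051658)
N_B = 130227

130227


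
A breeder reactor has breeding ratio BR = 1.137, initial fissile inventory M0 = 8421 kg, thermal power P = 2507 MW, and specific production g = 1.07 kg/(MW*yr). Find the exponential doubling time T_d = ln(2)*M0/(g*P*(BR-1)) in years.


Breeding gain G = BR - 1 = 1.137 - 1 = 0.137
Fissile production rate = g * P * G = 1.07 * 2507 * 0.137 = 367.50113 kg/yr
T_d = ln(2) * M0 / (g * P * G)
T_d = ln(2) * 8421 / 367.50113 = 15.883 yr

15.883


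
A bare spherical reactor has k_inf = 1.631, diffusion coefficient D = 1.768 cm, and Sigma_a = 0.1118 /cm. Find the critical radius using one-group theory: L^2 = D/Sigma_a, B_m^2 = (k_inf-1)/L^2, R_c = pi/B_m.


L^2 = D / Sigma_a = 1.768 / 0.1118 = 15.81395 cm^2
B_m^2 = (k_inf - 1) / L^2 = (1.631 - 1) / 15.81395 = 0.03990148 /cm^2
For a bare sphere: B_g = pi/R, so R_c = pi / sqrt(B_m^2)
R_c = pi / sqrt(0.03990148) = 15.727 cm

15.727


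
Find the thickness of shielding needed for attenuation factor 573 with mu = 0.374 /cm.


x = ln(factor) / mu
x = ln(573) / 0.374
x = 16.981 cm

16.981


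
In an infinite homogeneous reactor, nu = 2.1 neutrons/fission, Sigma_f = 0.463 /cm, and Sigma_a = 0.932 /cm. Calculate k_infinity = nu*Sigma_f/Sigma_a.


k_inf = nu * Sigma_f / Sigma_a
k_inf = 2.1 * 0.463 / 0.932
k_inf = 1.0432

1.0432


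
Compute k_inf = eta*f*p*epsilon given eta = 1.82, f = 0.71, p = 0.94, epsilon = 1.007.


k_inf = eta * f * p * epsilon
k_inf = 1.82 * 0.71 * 0.94 * 1.007
k_inf = 1.2232

1.2232


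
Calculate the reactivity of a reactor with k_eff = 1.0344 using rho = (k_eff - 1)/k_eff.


rho = (k_eff - 1) / k_eff
rho = (1.0344 - 1) / 1.0344
rho = 0.033256

0.033256


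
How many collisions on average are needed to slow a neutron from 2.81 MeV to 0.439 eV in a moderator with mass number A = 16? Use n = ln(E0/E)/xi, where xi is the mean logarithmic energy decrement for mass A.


xi = 1 + (A-1)^2/(2A)*ln((A-1)/(A+1)) = 0.1199467 (for A = 16)
n = ln(E0/E) / xi
n = ln(2.81e6 / 0.439) / 0.1199467
n = ln(6.400911e+06) / 0.1199467 = 130.66

130.66


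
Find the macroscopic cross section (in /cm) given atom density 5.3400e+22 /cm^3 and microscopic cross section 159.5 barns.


Sigma = N * sigma_barns * 1e-24
Sigma = 5.3400e+22 * 159.5 * 1e-24
Sigma = 8.5173 /cm

8.5173


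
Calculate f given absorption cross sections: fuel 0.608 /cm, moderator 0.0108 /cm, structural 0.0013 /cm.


f = Sigma_a_fuel / (Sigma_a_fuel + Sigma_a_mod + Sigma_a_other)
f = 0.608 / (0.608 + 0.0108 + 0.0013)
f = 0.98049

0.98049


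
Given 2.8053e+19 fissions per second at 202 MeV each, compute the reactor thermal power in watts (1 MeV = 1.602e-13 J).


P = fission_rate * E_MeV * 1.602e-13
P = 2.8053e+19 * 202 * 1.602e-13
P = 9.0781e+08 W

9.0781e+08


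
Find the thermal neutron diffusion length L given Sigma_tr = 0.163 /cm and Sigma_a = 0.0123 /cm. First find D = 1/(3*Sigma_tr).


D = 1 / (3 * Sigma_tr) = 1 / (3 * 0.163) = 2.044990 cm
L = sqrt(D / Sigma_a)
L = sqrt(2.044990 / 0.0123)
L = 12.894 cm

12.894


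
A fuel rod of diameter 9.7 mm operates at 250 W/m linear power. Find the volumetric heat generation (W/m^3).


r = D / 2 / 1000 = 9.7 / 2 / 1000 = 0.00485 m
q''' = q' / (pi * r^2)
q''' = 250 / (pi * 0.00485^2)
q''' = 3.3830e+06 W/m^3

3.3830e+06


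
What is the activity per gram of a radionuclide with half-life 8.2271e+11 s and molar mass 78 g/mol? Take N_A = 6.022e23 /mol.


lambda = ln(2) / t_half = ln(2) / 8.2271e+11 = 8.425170e-13 /s
SA = lambda * N_A / M
SA = 8.425170e-13 * 6.022e23 / 78
SA = 6.5047e+09 Bq/g

6.5047e+09


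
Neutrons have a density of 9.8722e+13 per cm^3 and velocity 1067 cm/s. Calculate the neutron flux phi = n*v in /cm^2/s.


phi = n * v
phi = 9.8722e+13 * 1067
phi = 1.0534e+17 /cm^2/s

1.0534e+17


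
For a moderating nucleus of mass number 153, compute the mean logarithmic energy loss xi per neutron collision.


xi = 1 + (A-1)^2/(2A) * ln((A-1)/(A+1))
xi = 1 + (153-1)^2/(2*153) * ln((153-1)/(153 +1))
xi = 0.013015

0.013015


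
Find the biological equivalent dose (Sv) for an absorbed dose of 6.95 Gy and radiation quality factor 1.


H = D * Q
H = 6.95 * 1
H = 6.9500 Sv

6.9500


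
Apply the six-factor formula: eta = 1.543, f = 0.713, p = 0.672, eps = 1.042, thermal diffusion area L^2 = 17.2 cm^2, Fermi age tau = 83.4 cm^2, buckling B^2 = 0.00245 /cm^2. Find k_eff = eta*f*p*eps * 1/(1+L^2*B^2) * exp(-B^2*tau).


k_inf = eta*f*p*eps = 1.543*0.713*0.672*1.042 = 0.7703577
P_TNL = 1/(1 + L^2*B^2) = 1/(1 + 17.2*0.00245) = 0.9595640
P_FNL = exp(-B^2*tau) = exp(-0.00245*83.4) = 0.8151933
k_eff = k_inf * P_TNL * P_FNL = 0.7703577 * 0.9595640 * 0.8151933
k_eff = 0.60260

0.60260


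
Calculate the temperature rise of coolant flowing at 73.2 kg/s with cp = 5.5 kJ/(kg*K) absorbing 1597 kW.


dT = Q / (m_dot * cp)
dT = 1597 / (73.2 * 5.5)
dT = 3.9667 C

3.9667


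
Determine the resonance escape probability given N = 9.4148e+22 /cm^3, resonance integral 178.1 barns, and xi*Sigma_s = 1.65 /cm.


p = exp(-N * I * 1e-24 / (xi*Sigma_s))
p = exp(-9.4148e+22 * 178.1 * 1e-24 / 1.65)
p = 3.8599e-05

3.8599e-05


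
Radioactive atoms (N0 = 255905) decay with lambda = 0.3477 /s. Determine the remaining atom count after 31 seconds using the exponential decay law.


N = N0 * exp(-lambda * t)
N = 255905 * exp(-0.3477 * 31)
N = 5.3327

5.3327


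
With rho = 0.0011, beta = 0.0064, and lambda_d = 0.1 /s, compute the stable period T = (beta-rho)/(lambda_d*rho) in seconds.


T = (beta - rho) / (lambda_d * rho)
T = (0.0064 - 0.0011) / (0.1 * 0.0011)
T = 48.182 s

48.182


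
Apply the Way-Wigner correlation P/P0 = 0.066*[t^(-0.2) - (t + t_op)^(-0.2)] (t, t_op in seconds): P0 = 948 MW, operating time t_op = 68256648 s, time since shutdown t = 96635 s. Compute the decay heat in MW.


P/P0 = 0.066 * [t^(-0.2) - (t + t_op)^(-0.2)]
P/P0 = 0.066 * [96635^(-0.2) - (96635 + 68256648)^(-0.2)]
P/P0 = 0.066 * [0.1006869 - 0.02710492] = 0.004856411
P = 948 * 0.004856411 = 4.6039 MW

4.6039


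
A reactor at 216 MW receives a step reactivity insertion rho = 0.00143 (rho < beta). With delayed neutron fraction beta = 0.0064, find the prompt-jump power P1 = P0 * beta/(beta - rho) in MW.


P1/P0 = beta / (beta - rho)
P1/P0 = 0.0064 / (0.0064 - 0.00143) = 1.287726
P1 = 216 * 1.287726 = 278.15 MW

278.15


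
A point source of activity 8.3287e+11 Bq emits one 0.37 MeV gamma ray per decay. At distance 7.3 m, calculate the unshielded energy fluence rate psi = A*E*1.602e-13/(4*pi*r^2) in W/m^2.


psi = A * E * 1.602e-13 / (4*pi*r^2)
psi = 8.3287e+11 * 0.37 * 1.602e-13 / (4*pi*7.3^2)
psi = 7.3720e-05 W/m^2

7.3720e-05


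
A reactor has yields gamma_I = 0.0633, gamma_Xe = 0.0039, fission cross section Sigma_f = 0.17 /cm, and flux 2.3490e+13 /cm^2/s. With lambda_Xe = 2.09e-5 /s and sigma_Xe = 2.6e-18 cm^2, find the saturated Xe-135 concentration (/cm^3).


Xe_eq = (gamma_I + gamma_Xe) * Sigma_f * phi / (lambda_Xe + sigma_Xe * phi)
Numerator = (0.0633 + 0.0039) * 0.17 * 2.3490e+13 = 2.683498e+11
Denominator = 2.09e-5 + 2.6e-18 * 2.3490e+13 = 8.197400e-05
Xe_eq = 2.683498e+11 / 8.197400e-05 = 3.2736e+15 /cm^3

3.2736e+15


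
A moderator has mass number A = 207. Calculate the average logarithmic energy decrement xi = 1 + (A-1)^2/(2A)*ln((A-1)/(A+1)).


xi = 1 + (A-1)^2/(2A) * ln((A-1)/(A+1))
xi = 1 + (207-1)^2/(2*207) * ln((207-1)/(207 +1))
xi = 0.0096308

0.0096308


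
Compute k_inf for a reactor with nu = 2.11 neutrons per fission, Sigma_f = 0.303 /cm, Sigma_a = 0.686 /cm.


k_inf = nu * Sigma_f / Sigma_a
k_inf = 2.11 * 0.303 / 0.686
k_inf = 0.93197

0.93197


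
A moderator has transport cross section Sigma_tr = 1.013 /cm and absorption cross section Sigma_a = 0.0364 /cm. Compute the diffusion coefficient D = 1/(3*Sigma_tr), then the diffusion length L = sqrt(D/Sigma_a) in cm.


D = 1 / (3 * Sigma_tr) = 1 / (3 * 1.013) = 0.3290556 cm
L = sqrt(D / Sigma_a)
L = sqrt(0.3290556 / 0.0364)
L = 3.0067 cm

3.0067


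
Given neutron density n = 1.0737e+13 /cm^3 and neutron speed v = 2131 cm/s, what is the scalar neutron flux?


phi = n * v
phi = 1.0737e+13 * 2131
phi = 2.2881e+16 /cm^2/s

2.2881e+16


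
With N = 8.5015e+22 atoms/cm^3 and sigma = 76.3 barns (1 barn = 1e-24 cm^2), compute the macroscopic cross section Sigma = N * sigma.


Sigma = N * sigma_barns * 1e-24
Sigma = 8.5015e+22 * 76.3 * 1e-24
Sigma = 6.4866 /cm

6.4866


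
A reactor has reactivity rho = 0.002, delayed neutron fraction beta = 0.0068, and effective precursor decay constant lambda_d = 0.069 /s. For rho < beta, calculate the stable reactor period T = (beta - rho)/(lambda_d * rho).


T = (beta - rho) / (lambda_d * rho)
T = (0.0068 - 0.002) / (0.069 * 0.002)
T = 34.783 s

34.783


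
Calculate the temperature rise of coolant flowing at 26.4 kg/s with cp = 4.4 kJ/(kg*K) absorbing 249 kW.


dT = Q / (m_dot * cp)
dT = 249 / (26.4 * 4.4)
dT = 2.1436 C

2.1436


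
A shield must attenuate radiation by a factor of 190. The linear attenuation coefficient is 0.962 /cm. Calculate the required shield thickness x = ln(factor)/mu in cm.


x = ln(factor) / mu
x = ln(190) / 0.962
x = 5.4543 cm

5.4543


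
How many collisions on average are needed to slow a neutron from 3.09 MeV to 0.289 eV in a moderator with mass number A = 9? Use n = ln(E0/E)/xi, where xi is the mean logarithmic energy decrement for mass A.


xi = 1 + (A-1)^2/(2A)*ln((A-1)/(A+1)) = 0.2066007 (for A = 9)
n = ln(E0/E) / xi
n = ln(3.09e6 / 0.289) / 0.2066007
n = ln(1.069204e+07) / 0.2066007 = 78.340

78.340


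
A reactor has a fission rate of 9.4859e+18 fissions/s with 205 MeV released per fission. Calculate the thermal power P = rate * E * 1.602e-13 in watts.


P = fission_rate * E_MeV * 1.602e-13
P = 9.4859e+18 * 205 * 1.602e-13
P = 3.1153e+08 W

3.1153e+08


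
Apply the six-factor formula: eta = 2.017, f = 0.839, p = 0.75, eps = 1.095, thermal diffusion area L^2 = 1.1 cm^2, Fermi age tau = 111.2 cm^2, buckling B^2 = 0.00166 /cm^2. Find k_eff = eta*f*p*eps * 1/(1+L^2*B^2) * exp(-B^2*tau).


k_inf = eta*f*p*eps = 2.017*0.839*0.75*1.095 = 1.389771
P_TNL = 1/(1 + L^2*B^2) = 1/(1 + 1.1*0.00166) = 0.9981773
P_FNL = exp(-B^2*tau) = exp(-0.00166*111.2) = 0.8314434
k_eff = k_inf * P_TNL * P_FNL = 1.389771 * 0.9981773 * 0.8314434
k_eff = 1.1534

1.1534


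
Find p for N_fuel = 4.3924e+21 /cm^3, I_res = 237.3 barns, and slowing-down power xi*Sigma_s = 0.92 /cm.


p = exp(-N * I * 1e-24 / (xi*Sigma_s))
p = exp(-4.3924e+21 * 237.3 * 1e-24 / 0.92)
p = 0.32208

0.32208


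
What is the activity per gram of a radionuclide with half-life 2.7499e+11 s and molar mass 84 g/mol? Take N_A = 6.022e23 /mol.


lambda = ln(2) / t_half = ln(2) / 2.7499e+11 = 2.520627e-12 /s
SA = lambda * N_A / M
SA = 2.520627e-12 * 6.022e23 / 84
SA = 1.8070e+10 Bq/g

1.8070e+10


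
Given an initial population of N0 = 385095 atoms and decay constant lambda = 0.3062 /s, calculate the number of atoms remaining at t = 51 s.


N = N0 * exp(-lambda * t)
N = 385095 * exp(-0.3062 * 51)
N = 0.063612

0.063612


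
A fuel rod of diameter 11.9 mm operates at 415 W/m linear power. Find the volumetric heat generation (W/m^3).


r = D / 2 / 1000 = 11.9 / 2 / 1000 = 0.00595 m
q''' = q' / (pi * r^2)
q''' = 415 / (pi * 0.00595^2)
q''' = 3.7313e+06 W/m^3

3.7313e+06


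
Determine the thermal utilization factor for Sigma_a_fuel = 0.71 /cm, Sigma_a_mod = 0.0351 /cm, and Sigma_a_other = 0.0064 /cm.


f = Sigma_a_fuel / (Sigma_a_fuel + Sigma_a_mod + Sigma_a_other)
f = 0.71 / (0.71 + 0.0351 + 0.0064)
f = 0.94478

0.94478


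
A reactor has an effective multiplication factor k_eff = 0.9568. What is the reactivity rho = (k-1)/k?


rho = (k_eff - 1) / k_eff
rho = (0.9568 - 1) / 0.9568
rho = -0.045151

-0.045151


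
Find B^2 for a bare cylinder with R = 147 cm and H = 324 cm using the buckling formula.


B^2 = (2.405/R)^2 + (pi/H)^2
B^2 = (2.405/147)^2 + (pi/324)^2
B^2 = 3.6169e-04 /cm^2

3.6169e-04


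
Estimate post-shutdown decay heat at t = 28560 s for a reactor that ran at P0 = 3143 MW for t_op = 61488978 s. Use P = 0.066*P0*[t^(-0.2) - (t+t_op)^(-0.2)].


P/P0 = 0.066 * [t^(-0.2) - (t + t_op)^(-0.2)]
P/P0 = 0.066 * [28560^(-0.2) - (28560 + 61488978)^(-0.2)]
P/P0 = 0.066 * [0.1284838 - 0.02768218] = 0.006652907
P = 3143 * 0.006652907 = 20.910 MW

20.910


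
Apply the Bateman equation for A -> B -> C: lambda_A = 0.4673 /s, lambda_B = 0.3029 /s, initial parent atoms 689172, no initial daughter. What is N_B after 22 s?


N_B(t) = lambda_A * N_A0 / (lambda_B - lambda_A) * [exp(-lambda_A*t) - exp(-lambda_B*t)]
exp(-0.4673*22) = 3.429195e-05; exp(-0.3029*22) = 0.001276287
N_B = 0.4673 * 689172 / (0.3029 - 0.4673) * (3.429195e-05 - 0.001276287)
N_B = 2433.0

2433.0


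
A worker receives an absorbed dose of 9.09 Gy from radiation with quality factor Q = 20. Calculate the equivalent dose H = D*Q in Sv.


H = D * Q
H = 9.09 * 20
H = 181.80 Sv

181.80


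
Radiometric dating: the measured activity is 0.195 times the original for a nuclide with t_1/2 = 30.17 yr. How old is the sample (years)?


lambda = ln(2) / t_half = ln(2) / 30.17 = 0.02297472 /yr
t = -ln(A/A0) / lambda
t = -ln(0.195) / 0.02297472
t = 71.155 yr

71.155


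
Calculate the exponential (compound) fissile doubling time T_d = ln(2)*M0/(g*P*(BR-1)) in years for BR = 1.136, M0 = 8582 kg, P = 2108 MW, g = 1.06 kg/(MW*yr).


Breeding gain G = BR - 1 = 1.136 - 1 = 0.136
Fissile production rate = g * P * G = 1.06 * 2108 * 0.136 = 303.88928 kg/yr
T_d = ln(2) * M0 / (g * P * G)
T_d = ln(2) * 8582 / 303.88928 = 19.575 yr

19.575


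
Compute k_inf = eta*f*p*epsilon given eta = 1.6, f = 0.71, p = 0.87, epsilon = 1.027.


k_inf = eta * f * p * epsilon
k_inf = 1.6 * 0.71 * 0.87 * 1.027
k_inf = 1.0150

1.0150


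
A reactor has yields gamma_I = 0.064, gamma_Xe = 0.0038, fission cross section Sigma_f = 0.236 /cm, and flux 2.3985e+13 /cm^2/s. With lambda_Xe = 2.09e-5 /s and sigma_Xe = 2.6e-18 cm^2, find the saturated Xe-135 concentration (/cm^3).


Xe_eq = (gamma_I + gamma_Xe) * Sigma_f * phi / (lambda_Xe + sigma_Xe * phi)
Numerator = (0.064 + 0.0038) * 0.236 * 2.3985e+13 = 3.837792e+11
Denominator = 2.09e-5 + 2.6e-18 * 2.3985e+13 = 8.326100e-05
Xe_eq = 3.837792e+11 / 8.326100e-05 = 4.6094e+15 /cm^3

4.6094e+15


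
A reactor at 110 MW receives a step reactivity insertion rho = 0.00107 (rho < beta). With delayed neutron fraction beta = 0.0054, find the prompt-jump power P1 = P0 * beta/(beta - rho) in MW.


P1/P0 = beta / (beta - rho)
P1/P0 = 0.0054 / (0.0054 - 0.00107) = 1.247113
P1 = 110 * 1.247113 = 137.18 MW

137.18


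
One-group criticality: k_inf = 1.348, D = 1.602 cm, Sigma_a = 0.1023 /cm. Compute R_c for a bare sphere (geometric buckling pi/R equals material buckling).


L^2 = D / Sigma_a = 1.602 / 0.1023 = 15.65982 cm^2
B_m^2 = (k_inf - 1) / L^2 = (1.348 - 1) / 15.65982 = 0.02222248 /cm^2
For a bare sphere: B_g = pi/R, so R_c = pi / sqrt(B_m^2)
R_c = pi / sqrt(0.02222248) = 21.074 cm

21.074


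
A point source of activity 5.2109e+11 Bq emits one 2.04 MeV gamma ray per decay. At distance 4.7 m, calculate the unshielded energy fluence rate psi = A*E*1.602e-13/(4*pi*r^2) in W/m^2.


psi = A * E * 1.602e-13 / (4*pi*r^2)
psi = 5.2109e+11 * 2.04 * 1.602e-13 / (4*pi*4.7^2)
psi = 6.1348e-04 W/m^2

6.1348e-04


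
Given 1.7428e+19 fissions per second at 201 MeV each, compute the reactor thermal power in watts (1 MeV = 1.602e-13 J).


P = fission_rate * E_MeV * 1.602e-13
P = 1.7428e+19 * 201 * 1.602e-13
P = 5.6119e+08 W

5.6119e+08


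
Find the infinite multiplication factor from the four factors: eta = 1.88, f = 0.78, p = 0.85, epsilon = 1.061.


k_inf = eta * f * p * epsilon
k_inf = 1.88 * 0.78 * 0.85 * 1.061
k_inf = 1.3225

1.3225


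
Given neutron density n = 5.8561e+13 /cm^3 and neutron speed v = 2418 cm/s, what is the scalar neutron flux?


phi = n * v
phi = 5.8561e+13 * 2418
phi = 1.4160e+17 /cm^2/s

1.4160e+17


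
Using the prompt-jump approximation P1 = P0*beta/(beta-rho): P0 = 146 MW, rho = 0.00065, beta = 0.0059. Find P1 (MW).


P1/P0 = beta / (beta - rho)
P1/P0 = 0.0059 / (0.0059 - 0.00065) = 1.123810
P1 = 146 * 1.123810 = 164.08 MW

164.08


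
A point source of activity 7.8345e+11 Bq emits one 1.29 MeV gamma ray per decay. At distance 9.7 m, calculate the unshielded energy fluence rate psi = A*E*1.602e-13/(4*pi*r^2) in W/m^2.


psi = A * E * 1.602e-13 / (4*pi*r^2)
psi = 7.8345e+11 * 1.29 * 1.602e-13 / (4*pi*9.7^2)
psi = 1.3693e-04 W/m^2

1.3693e-04


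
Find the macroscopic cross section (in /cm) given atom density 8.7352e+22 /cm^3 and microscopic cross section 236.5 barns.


Sigma = N * sigma_barns * 1e-24
Sigma = 8.7352e+22 * 236.5 * 1e-24
Sigma = 20.659 /cm

20.659


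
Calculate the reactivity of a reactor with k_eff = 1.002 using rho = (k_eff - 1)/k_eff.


rho = (k_eff - 1) / k_eff
rho = (1.002 - 1) / 1.002
rho = 0.0019960

0.0019960


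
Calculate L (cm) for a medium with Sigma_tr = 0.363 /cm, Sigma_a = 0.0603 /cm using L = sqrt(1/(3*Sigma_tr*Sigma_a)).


D = 1 / (3 * Sigma_tr) = 1 / (3 * 0.363) = 0.9182736 cm
L = sqrt(D / Sigma_a)
L = sqrt(0.9182736 / 0.0603)
L = 3.9024 cm

3.9024


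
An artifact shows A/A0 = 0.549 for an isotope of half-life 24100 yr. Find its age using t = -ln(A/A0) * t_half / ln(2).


lambda = ln(2) / t_half = ln(2) / 24100 = 2.876129e-05 /yr
t = -ln(A/A0) / lambda
t = -ln(0.549) / 2.876129e-05
t = 20849 yr

20849


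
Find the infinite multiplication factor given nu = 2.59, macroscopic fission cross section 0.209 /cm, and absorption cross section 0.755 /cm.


k_inf = nu * Sigma_f / Sigma_a
k_inf = 2.59 * 0.209 / 0.755
k_inf = 0.71697

0.71697


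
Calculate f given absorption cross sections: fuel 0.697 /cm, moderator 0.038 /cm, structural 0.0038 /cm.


f = Sigma_a_fuel / (Sigma_a_fuel + Sigma_a_mod + Sigma_a_other)
f = 0.697 / (0.697 + 0.038 + 0.0038)
f = 0.94342

0.94342


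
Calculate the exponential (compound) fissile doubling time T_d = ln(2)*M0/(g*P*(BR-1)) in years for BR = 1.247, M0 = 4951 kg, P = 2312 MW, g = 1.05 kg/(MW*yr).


Breeding gain G = BR - 1 = 1.247 - 1 = 0.247
Fissile production rate = g * P * G = 1.05 * 2312 * 0.247 = 599.6172 kg/yr
T_d = ln(2) * M0 / (g * P * G)
T_d = ln(2) * 4951 / 599.6172 = 5.7233 yr

5.7233


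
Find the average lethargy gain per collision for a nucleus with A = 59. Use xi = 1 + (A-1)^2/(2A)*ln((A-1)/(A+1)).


xi = 1 + (A-1)^2/(2A) * ln((A-1)/(A+1))
xi = 1 + (59-1)^2/(2*59) * ln((59-1)/(59 +1))
xi = 0.033518

0.033518


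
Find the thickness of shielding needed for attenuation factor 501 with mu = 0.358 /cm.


x = ln(factor) / mu
x = ln(501) / 0.358
x = 17.365 cm

17.365


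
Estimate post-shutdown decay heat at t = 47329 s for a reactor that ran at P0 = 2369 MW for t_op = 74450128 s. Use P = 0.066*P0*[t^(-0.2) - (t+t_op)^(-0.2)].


P/P0 = 0.066 * [t^(-0.2) - (t + t_op)^(-0.2)]
P/P0 = 0.066 * [47329^(-0.2) - (47329 + 74450128)^(-0.2)]
P/P0 = 0.066 * [0.1161381 - 0.02664230] = 0.005906723
P = 2369 * 0.005906723 = 13.993 MW

13.993


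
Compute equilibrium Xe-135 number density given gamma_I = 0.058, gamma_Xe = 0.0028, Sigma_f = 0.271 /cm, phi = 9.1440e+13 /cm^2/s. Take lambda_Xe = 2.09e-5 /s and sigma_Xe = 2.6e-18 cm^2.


Xe_eq = (gamma_I + gamma_Xe) * Sigma_f * phi / (lambda_Xe + sigma_Xe * phi)
Numerator = (0.058 + 0.0028) * 0.271 * 9.1440e+13 = 1.506639e+12
Denominator = 2.09e-5 + 2.6e-18 * 9.1440e+13 = 2.586440e-04
Xe_eq = 1.506639e+12 / 2.586440e-04 = 5.8251e+15 /cm^3

5.8251e+15


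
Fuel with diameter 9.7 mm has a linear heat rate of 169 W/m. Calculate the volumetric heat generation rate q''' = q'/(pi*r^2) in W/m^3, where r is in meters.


r = D / 2 / 1000 = 9.7 / 2 / 1000 = 0.00485 m
q''' = q' / (pi * r^2)
q''' = 169 / (pi * 0.00485^2)
q''' = 2.2869e+06 W/m^3

2.2869e+06


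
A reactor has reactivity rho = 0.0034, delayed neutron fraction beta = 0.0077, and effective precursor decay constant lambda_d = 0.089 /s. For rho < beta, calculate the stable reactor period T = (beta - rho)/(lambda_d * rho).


T = (beta - rho) / (lambda_d * rho)
T = (0.0077 - 0.0034) / (0.089 * 0.0034)
T = 14.210 s

14.210


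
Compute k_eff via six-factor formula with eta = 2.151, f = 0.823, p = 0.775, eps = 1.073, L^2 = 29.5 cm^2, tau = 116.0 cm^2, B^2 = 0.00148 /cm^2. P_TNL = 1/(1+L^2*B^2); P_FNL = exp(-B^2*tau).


k_inf = eta*f*p*eps = 2.151*0.823*0.775*1.073 = 1.472115
P_TNL = 1/(1 + L^2*B^2) = 1/(1 + 29.5*0.00148) = 0.9581665
P_FNL = exp(-B^2*tau) = exp(-0.00148*116.0) = 0.8422486
k_eff = k_inf * P_TNL * P_FNL = 1.472115 * 0.9581665 * 0.8422486
k_eff = 1.1880

1.1880


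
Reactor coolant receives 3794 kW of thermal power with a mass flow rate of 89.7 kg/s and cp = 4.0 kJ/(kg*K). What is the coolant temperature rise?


dT = Q / (m_dot * cp)
dT = 3794 / (89.7 * 4.0)
dT = 10.574 C

10.574


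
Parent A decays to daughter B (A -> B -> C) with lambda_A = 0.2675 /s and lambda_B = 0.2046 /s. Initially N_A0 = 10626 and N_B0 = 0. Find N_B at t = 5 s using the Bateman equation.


N_B(t) = lambda_A * N_A0 / (lambda_B - lambda_A) * [exp(-lambda_A*t) - exp(-lambda_B*t)]
exp(-0.2675*5) = 0.2625011; exp(-0.2046*5) = 0.3595148
N_B = 0.2675 * 10626 / (0.2046 - 0.2675) * (0.2625011 - 0.3595148)
N_B = 4384.1

4384.1


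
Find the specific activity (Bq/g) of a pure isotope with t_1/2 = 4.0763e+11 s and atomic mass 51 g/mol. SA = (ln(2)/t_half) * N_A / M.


lambda = ln(2) / t_half = ln(2) / 4.0763e+11 = 1.700432e-12 /s
SA = lambda * N_A / M
SA = 1.700432e-12 * 6.022e23 / 51
SA = 2.0078e+10 Bq/g

2.0078e+10


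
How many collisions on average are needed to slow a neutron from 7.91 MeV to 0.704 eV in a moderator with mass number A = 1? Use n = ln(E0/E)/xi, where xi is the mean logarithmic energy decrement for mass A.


xi = 1 + (A-1)^2/(2A)*ln((A-1)/(A+1)) = 1 (for A = 1)
n = ln(E0/E) / xi
n = ln(7.91e6 / 0.704) / 1
n = ln(1.123580e+07) / 1 = 16.235

16.235


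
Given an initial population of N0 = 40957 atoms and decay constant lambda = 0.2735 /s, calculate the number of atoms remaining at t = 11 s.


N = N0 * exp(-lambda * t)
N = 40957 * exp(-0.2735 * 11)
N = 2021.9

2021.9


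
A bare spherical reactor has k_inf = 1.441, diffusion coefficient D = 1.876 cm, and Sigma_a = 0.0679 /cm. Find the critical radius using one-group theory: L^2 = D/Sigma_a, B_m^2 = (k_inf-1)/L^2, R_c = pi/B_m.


L^2 = D / Sigma_a = 1.876 / 0.0679 = 27.62887 cm^2
B_m^2 = (k_inf - 1) / L^2 = (1.441 - 1) / 27.62887 = 0.01596156 /cm^2
For a bare sphere: B_g = pi/R, so R_c = pi / sqrt(B_m^2)
R_c = pi / sqrt(0.01596156) = 24.866 cm

24.866


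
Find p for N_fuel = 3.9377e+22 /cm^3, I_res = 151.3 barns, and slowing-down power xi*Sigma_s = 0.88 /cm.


p = exp(-N * I * 1e-24 / (xi*Sigma_s))
p = exp(-3.9377e+22 * 151.3 * 1e-24 / 0.88)
p = 0.0011475

0.0011475


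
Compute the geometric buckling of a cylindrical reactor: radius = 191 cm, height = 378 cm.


B^2 = (2.405/R)^2 + (pi/H)^2
B^2 = (2.405/191)^2 + (pi/378)^2
B^2 = 2.2762e-04 /cm^2

2.2762e-04


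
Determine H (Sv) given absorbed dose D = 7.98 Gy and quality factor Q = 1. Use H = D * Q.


H = D * Q
H = 7.98 * 1
H = 7.9800 Sv

7.9800


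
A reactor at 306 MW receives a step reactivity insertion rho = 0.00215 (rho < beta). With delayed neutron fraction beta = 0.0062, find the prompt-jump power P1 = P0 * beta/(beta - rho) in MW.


P1/P0 = beta / (beta - rho)
P1/P0 = 0.0062 / (0.0062 - 0.00215) = 1.530864
P1 = 306 * 1.530864 = 468.44 MW

468.44


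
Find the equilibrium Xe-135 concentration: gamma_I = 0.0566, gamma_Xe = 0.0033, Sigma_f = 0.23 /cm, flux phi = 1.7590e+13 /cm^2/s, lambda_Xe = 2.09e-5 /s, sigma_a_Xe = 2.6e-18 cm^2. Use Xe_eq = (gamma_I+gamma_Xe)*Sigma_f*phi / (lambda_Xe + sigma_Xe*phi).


Xe_eq = (gamma_I + gamma_Xe) * Sigma_f * phi / (lambda_Xe + sigma_Xe * phi)
Numerator = (0.0566 + 0.0033) * 0.23 * 1.7590e+13 = 2.423374e+11
Denominator = 2.09e-5 + 2.6e-18 * 1.7590e+13 = 6.663400e-05
Xe_eq = 2.423374e+11 / 6.663400e-05 = 3.6368e+15 /cm^3

3.6368e+15


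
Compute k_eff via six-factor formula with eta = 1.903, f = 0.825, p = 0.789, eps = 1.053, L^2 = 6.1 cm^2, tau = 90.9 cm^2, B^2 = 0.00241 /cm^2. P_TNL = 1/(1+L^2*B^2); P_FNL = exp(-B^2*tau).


k_inf = eta*f*p*eps = 1.903*0.825*0.789*1.053 = 1.304362
P_TNL = 1/(1 + L^2*B^2) = 1/(1 + 6.1*0.00241) = 0.9855120
P_FNL = exp(-B^2*tau) = exp(-0.00241*90.9) = 0.8032663
k_eff = k_inf * P_TNL * P_FNL = 1.304362 * 0.9855120 * 0.8032663
k_eff = 1.0326

1.0326


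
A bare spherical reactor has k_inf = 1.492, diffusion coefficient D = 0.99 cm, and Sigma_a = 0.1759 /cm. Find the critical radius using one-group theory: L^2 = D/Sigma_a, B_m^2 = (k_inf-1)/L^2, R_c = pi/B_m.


L^2 = D / Sigma_a = 0.99 / 0.1759 = 5.628198 cm^2
B_m^2 = (k_inf - 1) / L^2 = (1.492 - 1) / 5.628198 = 0.08741697 /cm^2
For a bare sphere: B_g = pi/R, so R_c = pi / sqrt(B_m^2)
R_c = pi / sqrt(0.08741697) = 10.626 cm

10.626


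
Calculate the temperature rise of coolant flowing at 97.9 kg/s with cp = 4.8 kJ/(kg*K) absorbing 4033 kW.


dT = Q / (m_dot * cp)
dT = 4033 / (97.9 * 4.8)
dT = 8.5823 C

8.5823


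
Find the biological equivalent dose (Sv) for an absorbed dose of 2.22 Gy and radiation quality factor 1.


H = D * Q
H = 2.22 * 1
H = 2.2200 Sv

2.2200


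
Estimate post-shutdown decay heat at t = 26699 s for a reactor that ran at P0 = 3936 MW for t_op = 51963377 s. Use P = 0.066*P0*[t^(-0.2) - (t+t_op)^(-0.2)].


P/P0 = 0.066 * [t^(-0.2) - (t + t_op)^(-0.2)]
P/P0 = 0.066 * [26699^(-0.2) - (26699 + 51963377)^(-0.2)]
P/P0 = 0.066 * [0.1302270 - 0.02862964] = 0.006705426
P = 3936 * 0.006705426 = 26.393 MW

26.393


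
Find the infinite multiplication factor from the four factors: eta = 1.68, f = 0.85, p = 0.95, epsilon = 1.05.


k_inf = eta * f * p * epsilon
k_inf = 1.68 * 0.85 * 0.95 * 1.05
k_inf = 1.4244

1.4244


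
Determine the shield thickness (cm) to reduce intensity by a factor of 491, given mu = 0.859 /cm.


x = ln(factor) / mu
x = ln(491) / 0.859
x = 7.2136 cm

7.2136


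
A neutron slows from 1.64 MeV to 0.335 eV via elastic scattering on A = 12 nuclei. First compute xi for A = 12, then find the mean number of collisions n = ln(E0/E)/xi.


xi = 1 + (A-1)^2/(2A)*ln((A-1)/(A+1)) = 0.1577690 (for A = 12)
n = ln(E0/E) / xi
n = ln(1.64e6 / 0.335) / 0.1577690
n = ln(4.895522e+06) / 0.1577690 = 97.635

97.635


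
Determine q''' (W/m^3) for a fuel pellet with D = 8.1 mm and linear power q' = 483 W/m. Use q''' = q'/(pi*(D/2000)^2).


r = D / 2 / 1000 = 8.1 / 2 / 1000 = 0.00405 m
q''' = q' / (pi * r^2)
q''' = 483 / (pi * 0.00405^2)
q''' = 9.3732e+06 W/m^3

9.3732e+06


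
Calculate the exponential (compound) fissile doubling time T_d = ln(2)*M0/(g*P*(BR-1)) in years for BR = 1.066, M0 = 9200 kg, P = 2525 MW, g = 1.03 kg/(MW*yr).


Breeding gain G = BR - 1 = 1.066 - 1 = 0.066
Fissile production rate = g * P * G = 1.03 * 2525 * 0.066 = 171.6495 kg/yr
T_d = ln(2) * M0 / (g * P * G)
T_d = ln(2) * 9200 / 171.6495 = 37.151 yr

37.151


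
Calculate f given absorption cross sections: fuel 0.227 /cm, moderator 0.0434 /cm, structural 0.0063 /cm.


f = Sigma_a_fuel / (Sigma_a_fuel + Sigma_a_mod + Sigma_a_other)
f = 0.227 / (0.227 + 0.0434 + 0.0063)
f = 0.82038

0.82038


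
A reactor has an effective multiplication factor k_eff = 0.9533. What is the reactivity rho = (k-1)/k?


rho = (k_eff - 1) / k_eff
rho = (0.9533 - 1) / 0.9533
rho = -0.048988

-0.048988


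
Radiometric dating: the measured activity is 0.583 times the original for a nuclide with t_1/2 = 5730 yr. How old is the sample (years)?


lambda = ln(2) / t_half = ln(2) / 5730 = 1.209681e-04 /yr
t = -ln(A/A0) / lambda
t = -ln(0.583) / 1.209681e-04
t = 4460.4 yr

4460.4


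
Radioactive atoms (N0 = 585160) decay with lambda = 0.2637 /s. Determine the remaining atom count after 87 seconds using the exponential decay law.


N = N0 * exp(-lambda * t)
N = 585160 * exp(-0.2637 * 87)
N = 6.3641e-05

6.3641e-05


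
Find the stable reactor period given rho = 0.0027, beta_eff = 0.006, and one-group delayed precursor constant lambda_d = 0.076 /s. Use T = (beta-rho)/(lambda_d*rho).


T = (beta - rho) / (lambda_d * rho)
T = (0.006 - 0.0027) / (0.076 * 0.0027)
T = 16.082 s

16.082


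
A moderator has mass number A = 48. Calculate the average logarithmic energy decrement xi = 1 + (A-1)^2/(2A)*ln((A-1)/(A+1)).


xi = 1 + (A-1)^2/(2A) * ln((A-1)/(A+1))
xi = 1 + (48-1)^2/(2*48) * ln((48-1)/(48 +1))
xi = 0.041094

0.041094


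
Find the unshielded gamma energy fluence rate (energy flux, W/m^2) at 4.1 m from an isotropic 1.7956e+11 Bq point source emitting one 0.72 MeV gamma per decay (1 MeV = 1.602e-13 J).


psi = A * E * 1.602e-13 / (4*pi*r^2)
psi = 1.7956e+11 * 0.72 * 1.602e-13 / (4*pi*4.1^2)
psi = 9.8045e-05 W/m^2

9.8045e-05


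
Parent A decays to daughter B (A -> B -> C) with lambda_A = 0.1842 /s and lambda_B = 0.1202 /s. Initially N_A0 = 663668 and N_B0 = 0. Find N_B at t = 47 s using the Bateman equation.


N_B(t) = lambda_A * N_A0 / (lambda_B - lambda_A) * [exp(-lambda_A*t) - exp(-lambda_B*t)]
exp(-0.1842*47) = 1.738357e-04; exp(-0.1202*47) = 0.003519628
N_B = 0.1842 * 663668 / (0.1202 - 0.1842) * (1.738357e-04 - 0.003519628)
N_B = 6390.9

6390.9


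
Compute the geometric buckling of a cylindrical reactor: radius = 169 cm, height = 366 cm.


B^2 = (2.405/R)^2 + (pi/H)^2
B^2 = (2.405/169)^2 + (pi/366)^2
B^2 = 2.7619e-04 /cm^2

2.7619e-04


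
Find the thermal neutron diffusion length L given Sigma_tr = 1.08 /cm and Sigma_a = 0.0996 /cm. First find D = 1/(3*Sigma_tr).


D = 1 / (3 * Sigma_tr) = 1 / (3 * 1.08) = 0.3086420 cm
L = sqrt(D / Sigma_a)
L = sqrt(0.3086420 / 0.0996)
L = 1.7603 cm

1.7603
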